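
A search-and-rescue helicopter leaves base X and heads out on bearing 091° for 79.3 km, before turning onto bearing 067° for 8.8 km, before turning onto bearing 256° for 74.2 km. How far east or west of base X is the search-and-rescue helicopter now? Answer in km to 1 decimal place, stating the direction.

Leg 1 (091°, 79.3 km): east 79.3 sin 91° = 79.29, north 79.3 cos 91° = -1.38
Leg 2 (067°, 8.8 km): east 8.8 sin 67° = 8.10, north 8.8 cos 67° = 3.44
Leg 3 (256°, 74.2 km): east 74.2 sin 256° = -72.00, north 74.2 cos 256° = -17.95
Net east component: 15.39 km.

15.4 km east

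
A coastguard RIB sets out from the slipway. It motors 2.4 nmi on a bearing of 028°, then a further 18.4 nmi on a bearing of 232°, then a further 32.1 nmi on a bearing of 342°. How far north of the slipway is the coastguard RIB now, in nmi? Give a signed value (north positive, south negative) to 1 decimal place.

Leg 1 (028°, 2.4 nmi): east 2.4 sin 28° = 1.13, north 2.4 cos 28° = 2.12
Leg 2 (232°, 18.4 nmi): east 18.4 sin 232° = -14.50, north 18.4 cos 232° = -11.33
Leg 3 (342°, 32.1 nmi): east 32.1 sin 342° = -9.92, north 32.1 cos 342° = 30.53
Net north component: 21.32 nmi.

21.3 nmi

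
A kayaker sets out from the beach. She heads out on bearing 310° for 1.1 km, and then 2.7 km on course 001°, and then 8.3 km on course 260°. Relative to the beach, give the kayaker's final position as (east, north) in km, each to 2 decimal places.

Leg 1 (310°, 1.1 km): east 1.1 sin 310° = -0.84, north 1.1 cos 310° = 0.71
Leg 2 (001°, 2.7 km): east 2.7 sin 1° = 0.05, north 2.7 cos 1° = 2.70
Leg 3 (260°, 8.3 km): east 8.3 sin 260° = -8.17, north 8.3 cos 260° = -1.44
Summing: -8.97 km east, 1.97 km north → (-8.97, 1.97).

(-8.97, 1.97)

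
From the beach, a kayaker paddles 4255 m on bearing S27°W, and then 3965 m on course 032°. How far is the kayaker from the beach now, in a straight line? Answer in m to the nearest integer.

Leg 1 (S27°W, 4255 m): east 4255 sin 207° = -1931.73, north 4255 cos 207° = -3791.23
Leg 2 (032°, 3965 m): east 3965 sin 32° = 2101.13, north 3965 cos 32° = 3362.51
Net: 169.40 east, -428.72 north. Distance = √((169.40)² + (-428.72)²) = 460.976 m.

461 m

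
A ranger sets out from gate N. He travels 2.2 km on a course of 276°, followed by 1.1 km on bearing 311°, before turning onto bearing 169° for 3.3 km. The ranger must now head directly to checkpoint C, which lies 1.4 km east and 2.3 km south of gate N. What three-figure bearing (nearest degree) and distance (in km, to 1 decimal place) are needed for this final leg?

090°, 3.8 km

Leg 1 (276°, 2.2 km): east 2.2 sin 276° = -2.19, north 2.2 cos 276° = 0.23
Leg 2 (311°, 1.1 km): east 1.1 sin 311° = -0.83, north 1.1 cos 311° = 0.72
Leg 3 (169°, 3.3 km): east 3.3 sin 169° = 0.63, north 3.3 cos 169° = -3.24
Current position: (-2.39, -2.29). Target: (1.4, -2.3). Remaining: Δeast = 3.79, Δnorth = -0.01.
Bearing = atan2(3.79, -0.01) mod 360° = 90.19°; distance = √((3.79)² + (-0.01)²) = 3.788 km.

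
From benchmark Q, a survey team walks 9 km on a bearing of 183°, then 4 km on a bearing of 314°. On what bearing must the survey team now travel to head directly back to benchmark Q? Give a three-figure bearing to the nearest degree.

028°

Leg 1 (183°, 9 km): east 9 sin 183° = -0.47, north 9 cos 183° = -8.99
Leg 2 (314°, 4 km): east 4 sin 314° = -2.88, north 4 cos 314° = 2.78
Net displacement: -3.35 east, -6.21 north. Direction back to start is (3.35, 6.21): bearing = atan2(3.35, 6.21) mod 360° = 28.34° ≈ 028°.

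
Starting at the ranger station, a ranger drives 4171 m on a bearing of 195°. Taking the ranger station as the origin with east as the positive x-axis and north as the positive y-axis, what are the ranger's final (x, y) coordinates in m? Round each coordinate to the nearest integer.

Leg 1 (195°, 4171 m): east 4171 sin 195° = -1079.53, north 4171 cos 195° = -4028.88
Summing: -1079.53 m east, -4028.88 m north → (-1080, -4029).

(-1080, -4029)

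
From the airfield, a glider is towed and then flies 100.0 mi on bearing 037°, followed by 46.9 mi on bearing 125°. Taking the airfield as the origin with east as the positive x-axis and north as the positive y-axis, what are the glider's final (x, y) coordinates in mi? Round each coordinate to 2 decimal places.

Leg 1 (037°, 100.0 mi): east 100.0 sin 37° = 60.18, north 100.0 cos 37° = 79.86
Leg 2 (125°, 46.9 mi): east 46.9 sin 125° = 38.42, north 46.9 cos 125° = -26.90
Summing: 98.60 mi east, 52.96 mi north → (98.60, 52.96).

(98.60, 52.96)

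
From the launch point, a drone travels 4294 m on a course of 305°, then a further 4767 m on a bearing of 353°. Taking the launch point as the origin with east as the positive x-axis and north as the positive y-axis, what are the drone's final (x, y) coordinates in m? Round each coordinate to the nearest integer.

Leg 1 (305°, 4294 m): east 4294 sin 305° = -3517.44, north 4294 cos 305° = 2462.94
Leg 2 (353°, 4767 m): east 4767 sin 353° = -580.95, north 4767 cos 353° = 4731.47
Summing: -4098.39 m east, 7194.40 m north → (-4098, 7194).

(-4098, 7194)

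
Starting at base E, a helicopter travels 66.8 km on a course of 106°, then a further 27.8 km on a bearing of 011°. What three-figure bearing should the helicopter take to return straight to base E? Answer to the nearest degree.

263°

Leg 1 (106°, 66.8 km): east 66.8 sin 106° = 64.21, north 66.8 cos 106° = -18.41
Leg 2 (011°, 27.8 km): east 27.8 sin 11° = 5.30, north 27.8 cos 11° = 27.29
Net displacement: 69.52 east, 8.88 north. Direction back to start is (-69.52, -8.88): bearing = atan2(-69.52, -8.88) mod 360° = 262.72° ≈ 263°.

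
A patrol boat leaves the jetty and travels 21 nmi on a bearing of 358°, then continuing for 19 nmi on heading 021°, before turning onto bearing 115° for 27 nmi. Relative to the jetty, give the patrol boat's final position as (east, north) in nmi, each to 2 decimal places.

Leg 1 (358°, 21 nmi): east 21 sin 358° = -0.73, north 21 cos 358° = 20.99
Leg 2 (021°, 19 nmi): east 19 sin 21° = 6.81, north 19 cos 21° = 17.74
Leg 3 (115°, 27 nmi): east 27 sin 115° = 24.47, north 27 cos 115° = -11.41
Summing: 30.55 nmi east, 27.31 nmi north → (30.55, 27.31).

(30.55, 27.31)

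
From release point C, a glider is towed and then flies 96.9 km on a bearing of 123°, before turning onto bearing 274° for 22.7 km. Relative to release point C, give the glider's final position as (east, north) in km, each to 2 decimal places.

(58.62, -51.19)

Leg 1 (123°, 96.9 km): east 96.9 sin 123° = 81.27, north 96.9 cos 123° = -52.78
Leg 2 (274°, 22.7 km): east 22.7 sin 274° = -22.64, north 22.7 cos 274° = 1.58
Summing: 58.62 km east, -51.19 km north → (58.62, -51.19).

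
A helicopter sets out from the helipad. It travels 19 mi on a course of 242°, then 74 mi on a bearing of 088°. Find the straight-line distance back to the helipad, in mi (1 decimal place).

57.5 mi

Leg 1 (242°, 19 mi): east 19 sin 242° = -16.78, north 19 cos 242° = -8.92
Leg 2 (088°, 74 mi): east 74 sin 88° = 73.95, north 74 cos 88° = 2.58
Net: 57.18 east, -6.34 north. Distance = √((57.18)² + (-6.34)²) = 57.529 mi.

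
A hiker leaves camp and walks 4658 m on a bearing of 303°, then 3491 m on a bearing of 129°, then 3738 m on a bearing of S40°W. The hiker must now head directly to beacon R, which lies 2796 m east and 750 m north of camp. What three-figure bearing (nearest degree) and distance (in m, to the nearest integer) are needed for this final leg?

063°, 7182 m

Leg 1 (303°, 4658 m): east 4658 sin 303° = -3906.53, north 4658 cos 303° = 2536.93
Leg 2 (129°, 3491 m): east 3491 sin 129° = 2713.02, north 3491 cos 129° = -2196.96
Leg 3 (S40°W, 3738 m): east 3738 sin 220° = -2402.74, north 3738 cos 220° = -2863.47
Current position: (-3596.25, -2523.50). Target: (2796, 750). Remaining: Δeast = 6392.25, Δnorth = 3273.50.
Bearing = atan2(6392.25, 3273.50) mod 360° = 62.88°; distance = √((6392.25)² + (3273.50)²) = 7181.692 m.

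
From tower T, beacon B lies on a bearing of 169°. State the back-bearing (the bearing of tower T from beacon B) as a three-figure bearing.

Back-bearing = 169° + 180° = 349°.

349°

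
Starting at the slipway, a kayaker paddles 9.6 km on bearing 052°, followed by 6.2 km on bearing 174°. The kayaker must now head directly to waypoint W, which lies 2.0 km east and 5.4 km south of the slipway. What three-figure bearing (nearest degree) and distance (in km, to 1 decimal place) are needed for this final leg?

Leg 1 (052°, 9.6 km): east 9.6 sin 52° = 7.56, north 9.6 cos 52° = 5.91
Leg 2 (174°, 6.2 km): east 6.2 sin 174° = 0.65, north 6.2 cos 174° = -6.17
Current position: (8.21, -0.26). Target: (2.0, -5.4). Remaining: Δeast = -6.21, Δnorth = -5.14.
Bearing = atan2(-6.21, -5.14) mod 360° = 230.38°; distance = √((-6.21)² + (-5.14)²) = 8.066 km.

230°, 8.1 km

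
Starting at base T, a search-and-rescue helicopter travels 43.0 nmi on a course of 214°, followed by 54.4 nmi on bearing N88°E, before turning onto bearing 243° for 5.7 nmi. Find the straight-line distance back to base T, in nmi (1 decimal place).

44.2 nmi

Leg 1 (214°, 43.0 nmi): east 43.0 sin 214° = -24.05, north 43.0 cos 214° = -35.65
Leg 2 (N88°E, 54.4 nmi): east 54.4 sin 88° = 54.37, north 54.4 cos 88° = 1.90
Leg 3 (243°, 5.7 nmi): east 5.7 sin 243° = -5.08, north 5.7 cos 243° = -2.59
Net: 25.24 east, -36.34 north. Distance = √((25.24)² + (-36.34)²) = 44.245 nmi.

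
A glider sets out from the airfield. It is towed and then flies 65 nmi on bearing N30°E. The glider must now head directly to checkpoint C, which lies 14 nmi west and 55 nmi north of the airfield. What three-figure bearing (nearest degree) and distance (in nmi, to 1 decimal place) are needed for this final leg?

Leg 1 (N30°E, 65 nmi): east 65 sin 30° = 32.50, north 65 cos 30° = 56.29
Current position: (32.50, 56.29). Target: (-14, 55). Remaining: Δeast = -46.50, Δnorth = -1.29.
Bearing = atan2(-46.50, -1.29) mod 360° = 268.41°; distance = √((-46.50)² + (-1.29)²) = 46.518 nmi.

268°, 46.5 nmi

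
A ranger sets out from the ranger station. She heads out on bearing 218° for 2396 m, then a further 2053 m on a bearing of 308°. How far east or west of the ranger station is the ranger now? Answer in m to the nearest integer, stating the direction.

3093 m west

Leg 1 (218°, 2396 m): east 2396 sin 218° = -1475.12, north 2396 cos 218° = -1888.07
Leg 2 (308°, 2053 m): east 2053 sin 308° = -1617.79, north 2053 cos 308° = 1263.95
Net east component: -3092.91 m.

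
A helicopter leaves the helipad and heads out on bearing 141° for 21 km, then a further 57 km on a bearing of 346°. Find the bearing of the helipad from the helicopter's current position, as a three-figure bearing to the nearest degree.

Leg 1 (141°, 21 km): east 21 sin 141° = 13.22, north 21 cos 141° = -16.32
Leg 2 (346°, 57 km): east 57 sin 346° = -13.79, north 57 cos 346° = 55.31
Net displacement: -0.57 east, 38.99 north. Direction back to start is (0.57, -38.99): bearing = atan2(0.57, -38.99) mod 360° = 179.16° ≈ 179°.

179°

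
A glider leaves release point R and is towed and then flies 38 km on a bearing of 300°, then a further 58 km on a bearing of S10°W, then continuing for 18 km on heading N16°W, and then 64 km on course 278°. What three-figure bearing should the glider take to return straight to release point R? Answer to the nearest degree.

084°

Leg 1 (300°, 38 km): east 38 sin 300° = -32.91, north 38 cos 300° = 19.00
Leg 2 (S10°W, 58 km): east 58 sin 190° = -10.07, north 58 cos 190° = -57.12
Leg 3 (N16°W, 18 km): east 18 sin 344° = -4.96, north 18 cos 344° = 17.30
Leg 4 (278°, 64 km): east 64 sin 278° = -63.38, north 64 cos 278° = 8.91
Net displacement: -111.32 east, -11.91 north. Direction back to start is (111.32, 11.91): bearing = atan2(111.32, 11.91) mod 360° = 83.89° ≈ 084°.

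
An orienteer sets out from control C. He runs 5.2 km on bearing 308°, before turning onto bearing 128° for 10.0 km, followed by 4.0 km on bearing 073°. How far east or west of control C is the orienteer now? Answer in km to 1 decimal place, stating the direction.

Leg 1 (308°, 5.2 km): east 5.2 sin 308° = -4.10, north 5.2 cos 308° = 3.20
Leg 2 (128°, 10.0 km): east 10.0 sin 128° = 7.88, north 10.0 cos 128° = -6.16
Leg 3 (073°, 4.0 km): east 4.0 sin 73° = 3.83, north 4.0 cos 73° = 1.17
Net east component: 7.61 km.

7.6 km east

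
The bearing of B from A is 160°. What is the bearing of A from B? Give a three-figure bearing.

Back-bearing = 160° + 180° = 340°.

340°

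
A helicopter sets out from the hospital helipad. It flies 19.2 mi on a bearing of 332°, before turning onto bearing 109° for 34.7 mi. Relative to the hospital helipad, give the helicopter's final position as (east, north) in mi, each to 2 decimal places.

(23.80, 5.66)

Leg 1 (332°, 19.2 mi): east 19.2 sin 332° = -9.01, north 19.2 cos 332° = 16.95
Leg 2 (109°, 34.7 mi): east 34.7 sin 109° = 32.81, north 34.7 cos 109° = -11.30
Summing: 23.80 mi east, 5.66 mi north → (23.80, 5.66).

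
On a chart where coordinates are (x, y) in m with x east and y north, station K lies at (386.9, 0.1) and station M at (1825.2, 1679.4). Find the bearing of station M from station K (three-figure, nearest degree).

041°

Δeast = 1825.2 − 386.9 = 1438.30; Δnorth = 1679.4 − 0.1 = 1679.30.
Bearing = atan2(Δeast, Δnorth) mod 360° = 40.58° ≈ 041°.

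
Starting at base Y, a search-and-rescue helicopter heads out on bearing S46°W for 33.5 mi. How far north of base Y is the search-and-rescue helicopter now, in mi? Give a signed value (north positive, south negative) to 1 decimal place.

Leg 1 (S46°W, 33.5 mi): east 33.5 sin 226° = -24.10, north 33.5 cos 226° = -23.27
Net north component: -23.27 mi.

-23.3 mi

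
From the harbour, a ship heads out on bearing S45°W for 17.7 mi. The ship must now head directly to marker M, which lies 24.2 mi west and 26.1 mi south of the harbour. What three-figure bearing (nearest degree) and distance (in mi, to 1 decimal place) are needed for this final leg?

221°, 17.9 mi

Leg 1 (S45°W, 17.7 mi): east 17.7 sin 225° = -12.52, north 17.7 cos 225° = -12.52
Current position: (-12.52, -12.52). Target: (-24.2, -26.1). Remaining: Δeast = -11.68, Δnorth = -13.58.
Bearing = atan2(-11.68, -13.58) mod 360° = 220.70°; distance = √((-11.68)² + (-13.58)²) = 17.918 mi.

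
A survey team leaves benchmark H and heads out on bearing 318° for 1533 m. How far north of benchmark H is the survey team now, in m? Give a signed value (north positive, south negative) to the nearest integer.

1139 m

Leg 1 (318°, 1533 m): east 1533 sin 318° = -1025.78, north 1533 cos 318° = 1139.24
Net north component: 1139.24 m.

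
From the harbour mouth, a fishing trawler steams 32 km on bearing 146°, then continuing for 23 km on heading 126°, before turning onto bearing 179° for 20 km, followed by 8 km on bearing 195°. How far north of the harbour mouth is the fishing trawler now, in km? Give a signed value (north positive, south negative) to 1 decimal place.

Leg 1 (146°, 32 km): east 32 sin 146° = 17.89, north 32 cos 146° = -26.53
Leg 2 (126°, 23 km): east 23 sin 126° = 18.61, north 23 cos 126° = -13.52
Leg 3 (179°, 20 km): east 20 sin 179° = 0.35, north 20 cos 179° = -20.00
Leg 4 (195°, 8 km): east 8 sin 195° = -2.07, north 8 cos 195° = -7.73
Net north component: -67.77 km.

-67.8 km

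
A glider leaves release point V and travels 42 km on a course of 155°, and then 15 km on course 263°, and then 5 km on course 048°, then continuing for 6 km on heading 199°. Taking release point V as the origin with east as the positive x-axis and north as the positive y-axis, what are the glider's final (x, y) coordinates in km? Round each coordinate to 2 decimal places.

Leg 1 (155°, 42 km): east 42 sin 155° = 17.75, north 42 cos 155° = -38.06
Leg 2 (263°, 15 km): east 15 sin 263° = -14.89, north 15 cos 263° = -1.83
Leg 3 (048°, 5 km): east 5 sin 48° = 3.72, north 5 cos 48° = 3.35
Leg 4 (199°, 6 km): east 6 sin 199° = -1.95, north 6 cos 199° = -5.67
Summing: 4.62 km east, -42.22 km north → (4.62, -42.22).

(4.62, -42.22)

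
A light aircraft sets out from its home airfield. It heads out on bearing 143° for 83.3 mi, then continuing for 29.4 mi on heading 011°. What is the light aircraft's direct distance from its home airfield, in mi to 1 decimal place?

67.3 mi

Leg 1 (143°, 83.3 mi): east 83.3 sin 143° = 50.13, north 83.3 cos 143° = -66.53
Leg 2 (011°, 29.4 mi): east 29.4 sin 11° = 5.61, north 29.4 cos 11° = 28.86
Net: 55.74 east, -37.67 north. Distance = √((55.74)² + (-37.67)²) = 67.274 mi.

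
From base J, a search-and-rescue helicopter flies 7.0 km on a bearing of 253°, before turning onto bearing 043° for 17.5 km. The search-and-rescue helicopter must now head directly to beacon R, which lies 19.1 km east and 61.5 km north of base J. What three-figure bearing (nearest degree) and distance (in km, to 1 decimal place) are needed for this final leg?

015°, 52.6 km

Leg 1 (253°, 7.0 km): east 7.0 sin 253° = -6.69, north 7.0 cos 253° = -2.05
Leg 2 (043°, 17.5 km): east 17.5 sin 43° = 11.93, north 17.5 cos 43° = 12.80
Current position: (5.24, 10.75). Target: (19.1, 61.5). Remaining: Δeast = 13.86, Δnorth = 50.75.
Bearing = atan2(13.86, 50.75) mod 360° = 15.27°; distance = √((13.86)² + (50.75)²) = 52.606 km.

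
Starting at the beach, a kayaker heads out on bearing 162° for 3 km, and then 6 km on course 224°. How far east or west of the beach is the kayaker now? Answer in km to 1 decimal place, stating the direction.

Leg 1 (162°, 3 km): east 3 sin 162° = 0.93, north 3 cos 162° = -2.85
Leg 2 (224°, 6 km): east 6 sin 224° = -4.17, north 6 cos 224° = -4.32
Net east component: -3.24 km.

3.2 km west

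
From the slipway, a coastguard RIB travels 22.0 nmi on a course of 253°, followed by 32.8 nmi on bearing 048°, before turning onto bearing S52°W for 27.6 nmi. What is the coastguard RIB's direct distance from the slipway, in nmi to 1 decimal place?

Leg 1 (253°, 22.0 nmi): east 22.0 sin 253° = -21.04, north 22.0 cos 253° = -6.43
Leg 2 (048°, 32.8 nmi): east 32.8 sin 48° = 24.38, north 32.8 cos 48° = 21.95
Leg 3 (S52°W, 27.6 nmi): east 27.6 sin 232° = -21.75, north 27.6 cos 232° = -16.99
Net: -18.41 east, -1.48 north. Distance = √((-18.41)² + (-1.48)²) = 18.472 nmi.

18.5 nmi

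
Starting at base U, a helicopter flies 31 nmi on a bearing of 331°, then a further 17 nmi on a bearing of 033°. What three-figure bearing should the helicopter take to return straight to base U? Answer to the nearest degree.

Leg 1 (331°, 31 nmi): east 31 sin 331° = -15.03, north 31 cos 331° = 27.11
Leg 2 (033°, 17 nmi): east 17 sin 33° = 9.26, north 17 cos 33° = 14.26
Net displacement: -5.77 east, 41.37 north. Direction back to start is (5.77, -41.37): bearing = atan2(5.77, -41.37) mod 360° = 172.06° ≈ 172°.

172°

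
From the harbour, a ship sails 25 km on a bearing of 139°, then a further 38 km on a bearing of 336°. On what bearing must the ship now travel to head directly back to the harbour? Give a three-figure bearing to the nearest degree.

183°

Leg 1 (139°, 25 km): east 25 sin 139° = 16.40, north 25 cos 139° = -18.87
Leg 2 (336°, 38 km): east 38 sin 336° = -15.46, north 38 cos 336° = 34.71
Net displacement: 0.95 east, 15.85 north. Direction back to start is (-0.95, -15.85): bearing = atan2(-0.95, -15.85) mod 360° = 183.41° ≈ 183°.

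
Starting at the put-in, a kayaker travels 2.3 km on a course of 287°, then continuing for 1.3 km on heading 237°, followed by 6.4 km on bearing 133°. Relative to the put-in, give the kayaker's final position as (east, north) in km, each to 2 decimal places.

(1.39, -4.40)

Leg 1 (287°, 2.3 km): east 2.3 sin 287° = -2.20, north 2.3 cos 287° = 0.67
Leg 2 (237°, 1.3 km): east 1.3 sin 237° = -1.09, north 1.3 cos 237° = -0.71
Leg 3 (133°, 6.4 km): east 6.4 sin 133° = 4.68, north 6.4 cos 133° = -4.36
Summing: 1.39 km east, -4.40 km north → (1.39, -4.40).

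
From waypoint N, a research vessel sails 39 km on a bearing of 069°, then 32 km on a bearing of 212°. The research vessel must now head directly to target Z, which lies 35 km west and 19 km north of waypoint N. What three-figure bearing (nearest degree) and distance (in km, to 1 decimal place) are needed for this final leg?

Leg 1 (069°, 39 km): east 39 sin 69° = 36.41, north 39 cos 69° = 13.98
Leg 2 (212°, 32 km): east 32 sin 212° = -16.96, north 32 cos 212° = -27.14
Current position: (19.45, -13.16). Target: (-35, 19). Remaining: Δeast = -54.45, Δnorth = 32.16.
Bearing = atan2(-54.45, 32.16) mod 360° = 300.57°; distance = √((-54.45)² + (32.16)²) = 63.241 km.

301°, 63.2 km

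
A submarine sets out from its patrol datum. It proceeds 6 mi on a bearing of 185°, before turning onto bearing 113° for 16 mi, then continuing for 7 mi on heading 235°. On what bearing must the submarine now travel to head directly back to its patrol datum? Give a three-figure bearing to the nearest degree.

Leg 1 (185°, 6 mi): east 6 sin 185° = -0.52, north 6 cos 185° = -5.98
Leg 2 (113°, 16 mi): east 16 sin 113° = 14.73, north 16 cos 113° = -6.25
Leg 3 (235°, 7 mi): east 7 sin 235° = -5.73, north 7 cos 235° = -4.02
Net displacement: 8.47 east, -16.24 north. Direction back to start is (-8.47, 16.24): bearing = atan2(-8.47, 16.24) mod 360° = 332.46° ≈ 332°.

332°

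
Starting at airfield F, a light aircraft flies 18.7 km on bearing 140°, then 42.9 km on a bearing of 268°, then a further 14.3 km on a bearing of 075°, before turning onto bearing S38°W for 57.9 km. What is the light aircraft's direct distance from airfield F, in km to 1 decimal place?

78.2 km

Leg 1 (140°, 18.7 km): east 18.7 sin 140° = 12.02, north 18.7 cos 140° = -14.33
Leg 2 (268°, 42.9 km): east 42.9 sin 268° = -42.87, north 42.9 cos 268° = -1.50
Leg 3 (075°, 14.3 km): east 14.3 sin 75° = 13.81, north 14.3 cos 75° = 3.70
Leg 4 (S38°W, 57.9 km): east 57.9 sin 218° = -35.65, north 57.9 cos 218° = -45.63
Net: -52.69 east, -57.75 north. Distance = √((-52.69)² + (-57.75)²) = 78.171 km.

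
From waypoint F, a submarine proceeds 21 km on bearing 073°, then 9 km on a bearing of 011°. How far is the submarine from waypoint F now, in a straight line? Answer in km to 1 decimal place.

26.4 km

Leg 1 (073°, 21 km): east 21 sin 73° = 20.08, north 21 cos 73° = 6.14
Leg 2 (011°, 9 km): east 9 sin 11° = 1.72, north 9 cos 11° = 8.83
Net: 21.80 east, 14.97 north. Distance = √((21.80)² + (14.97)²) = 26.447 km.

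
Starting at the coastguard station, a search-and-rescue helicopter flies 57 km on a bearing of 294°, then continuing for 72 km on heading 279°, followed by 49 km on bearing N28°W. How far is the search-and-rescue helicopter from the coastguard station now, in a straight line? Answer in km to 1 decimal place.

Leg 1 (294°, 57 km): east 57 sin 294° = -52.07, north 57 cos 294° = 23.18
Leg 2 (279°, 72 km): east 72 sin 279° = -71.11, north 72 cos 279° = 11.26
Leg 3 (N28°W, 49 km): east 49 sin 332° = -23.00, north 49 cos 332° = 43.26
Net: -146.19 east, 77.71 north. Distance = √((-146.19)² + (77.71)²) = 165.561 km.

165.6 km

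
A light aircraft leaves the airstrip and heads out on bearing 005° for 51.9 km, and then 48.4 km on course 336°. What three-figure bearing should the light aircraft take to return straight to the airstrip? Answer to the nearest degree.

Leg 1 (005°, 51.9 km): east 51.9 sin 5° = 4.52, north 51.9 cos 5° = 51.70
Leg 2 (336°, 48.4 km): east 48.4 sin 336° = -19.69, north 48.4 cos 336° = 44.22
Net displacement: -15.16 east, 95.92 north. Direction back to start is (15.16, -95.92): bearing = atan2(15.16, -95.92) mod 360° = 171.02° ≈ 171°.

171°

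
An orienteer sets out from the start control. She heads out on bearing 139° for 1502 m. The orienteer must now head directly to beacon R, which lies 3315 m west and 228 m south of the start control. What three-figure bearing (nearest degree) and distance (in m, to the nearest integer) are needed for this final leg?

282°, 4395 m

Leg 1 (139°, 1502 m): east 1502 sin 139° = 985.40, north 1502 cos 139° = -1133.57
Current position: (985.40, -1133.57). Target: (-3315, -228). Remaining: Δeast = -4300.40, Δnorth = 905.57.
Bearing = atan2(-4300.40, 905.57) mod 360° = 281.89°; distance = √((-4300.40)² + (905.57)²) = 4394.714 m.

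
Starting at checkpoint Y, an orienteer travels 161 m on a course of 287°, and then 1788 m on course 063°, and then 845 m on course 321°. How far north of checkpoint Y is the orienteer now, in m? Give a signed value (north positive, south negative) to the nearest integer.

1515 m

Leg 1 (287°, 161 m): east 161 sin 287° = -153.97, north 161 cos 287° = 47.07
Leg 2 (063°, 1788 m): east 1788 sin 63° = 1593.12, north 1788 cos 63° = 811.74
Leg 3 (321°, 845 m): east 845 sin 321° = -531.78, north 845 cos 321° = 656.69
Net north component: 1515.50 m.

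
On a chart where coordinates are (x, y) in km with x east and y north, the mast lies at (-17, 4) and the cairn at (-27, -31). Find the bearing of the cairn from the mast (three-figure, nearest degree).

Δeast = -27 − -17 = -10.00; Δnorth = -31 − 4 = -35.00.
Bearing = atan2(Δeast, Δnorth) mod 360° = 195.95° ≈ 196°.

196°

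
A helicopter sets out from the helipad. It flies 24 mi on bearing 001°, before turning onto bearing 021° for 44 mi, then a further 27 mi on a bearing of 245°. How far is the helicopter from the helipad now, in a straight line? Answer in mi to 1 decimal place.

54.3 mi

Leg 1 (001°, 24 mi): east 24 sin 1° = 0.42, north 24 cos 1° = 24.00
Leg 2 (021°, 44 mi): east 44 sin 21° = 15.77, north 44 cos 21° = 41.08
Leg 3 (245°, 27 mi): east 27 sin 245° = -24.47, north 27 cos 245° = -11.41
Net: -8.28 east, 53.66 north. Distance = √((-8.28)² + (53.66)²) = 54.299 mi.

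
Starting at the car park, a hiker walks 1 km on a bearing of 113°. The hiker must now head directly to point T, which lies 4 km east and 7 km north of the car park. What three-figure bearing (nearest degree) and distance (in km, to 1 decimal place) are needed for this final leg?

Leg 1 (113°, 1 km): east 1 sin 113° = 0.92, north 1 cos 113° = -0.39
Current position: (0.92, -0.39). Target: (4, 7). Remaining: Δeast = 3.08, Δnorth = 7.39.
Bearing = atan2(3.08, 7.39) mod 360° = 22.62°; distance = √((3.08)² + (7.39)²) = 8.007 km.

023°, 8.0 km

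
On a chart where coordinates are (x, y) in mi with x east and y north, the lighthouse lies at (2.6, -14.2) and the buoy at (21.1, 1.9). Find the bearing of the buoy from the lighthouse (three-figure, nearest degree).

Δeast = 21.1 − 2.6 = 18.50; Δnorth = 1.9 − -14.2 = 16.10.
Bearing = atan2(Δeast, Δnorth) mod 360° = 48.97° ≈ 049°.

049°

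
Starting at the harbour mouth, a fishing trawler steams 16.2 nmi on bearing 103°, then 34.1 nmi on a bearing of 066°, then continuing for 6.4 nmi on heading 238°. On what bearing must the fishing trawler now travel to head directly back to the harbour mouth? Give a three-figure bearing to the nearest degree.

261°

Leg 1 (103°, 16.2 nmi): east 16.2 sin 103° = 15.78, north 16.2 cos 103° = -3.64
Leg 2 (066°, 34.1 nmi): east 34.1 sin 66° = 31.15, north 34.1 cos 66° = 13.87
Leg 3 (238°, 6.4 nmi): east 6.4 sin 238° = -5.43, north 6.4 cos 238° = -3.39
Net displacement: 41.51 east, 6.83 north. Direction back to start is (-41.51, -6.83): bearing = atan2(-41.51, -6.83) mod 360° = 260.65° ≈ 261°.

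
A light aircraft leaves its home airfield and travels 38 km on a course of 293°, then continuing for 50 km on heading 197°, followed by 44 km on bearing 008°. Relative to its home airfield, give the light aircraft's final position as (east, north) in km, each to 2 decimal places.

(-43.47, 10.60)

Leg 1 (293°, 38 km): east 38 sin 293° = -34.98, north 38 cos 293° = 14.85
Leg 2 (197°, 50 km): east 50 sin 197° = -14.62, north 50 cos 197° = -47.82
Leg 3 (008°, 44 km): east 44 sin 8° = 6.12, north 44 cos 8° = 43.57
Summing: -43.47 km east, 10.60 km north → (-43.47, 10.60).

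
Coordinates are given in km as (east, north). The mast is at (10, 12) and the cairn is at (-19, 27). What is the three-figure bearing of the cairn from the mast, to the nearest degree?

297°

Δeast = -19 − 10 = -29.00; Δnorth = 27 − 12 = 15.00.
Bearing = atan2(Δeast, Δnorth) mod 360° = 297.35° ≈ 297°.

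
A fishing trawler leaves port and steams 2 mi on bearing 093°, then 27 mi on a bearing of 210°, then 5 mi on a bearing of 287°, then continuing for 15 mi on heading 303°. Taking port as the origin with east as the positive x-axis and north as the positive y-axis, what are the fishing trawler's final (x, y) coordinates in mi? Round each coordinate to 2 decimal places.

(-28.86, -13.86)

Leg 1 (093°, 2 mi): east 2 sin 93° = 2.00, north 2 cos 93° = -0.10
Leg 2 (210°, 27 mi): east 27 sin 210° = -13.50, north 27 cos 210° = -23.38
Leg 3 (287°, 5 mi): east 5 sin 287° = -4.78, north 5 cos 287° = 1.46
Leg 4 (303°, 15 mi): east 15 sin 303° = -12.58, north 15 cos 303° = 8.17
Summing: -28.86 mi east, -13.86 mi north → (-28.86, -13.86).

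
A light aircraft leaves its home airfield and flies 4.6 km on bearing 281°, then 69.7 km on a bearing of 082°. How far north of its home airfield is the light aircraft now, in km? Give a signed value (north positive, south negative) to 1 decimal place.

10.6 km

Leg 1 (281°, 4.6 km): east 4.6 sin 281° = -4.52, north 4.6 cos 281° = 0.88
Leg 2 (082°, 69.7 km): east 69.7 sin 82° = 69.02, north 69.7 cos 82° = 9.70
Net north component: 10.58 km.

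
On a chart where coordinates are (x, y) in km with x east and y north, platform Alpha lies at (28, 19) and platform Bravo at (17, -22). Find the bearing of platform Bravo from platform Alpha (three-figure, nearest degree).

195°

Δeast = 17 − 28 = -11.00; Δnorth = -22 − 19 = -41.00.
Bearing = atan2(Δeast, Δnorth) mod 360° = 195.02° ≈ 195°.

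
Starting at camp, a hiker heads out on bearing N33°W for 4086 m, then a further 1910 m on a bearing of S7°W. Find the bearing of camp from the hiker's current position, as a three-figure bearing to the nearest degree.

Leg 1 (N33°W, 4086 m): east 4086 sin 327° = -2225.40, north 4086 cos 327° = 3426.81
Leg 2 (S7°W, 1910 m): east 1910 sin 187° = -232.77, north 1910 cos 187° = -1895.76
Net displacement: -2458.17 east, 1531.04 north. Direction back to start is (2458.17, -1531.04): bearing = atan2(2458.17, -1531.04) mod 360° = 121.92° ≈ 122°.

122°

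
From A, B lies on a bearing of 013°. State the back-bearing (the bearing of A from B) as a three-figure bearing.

193°

Back-bearing = 013° + 180° = 193°.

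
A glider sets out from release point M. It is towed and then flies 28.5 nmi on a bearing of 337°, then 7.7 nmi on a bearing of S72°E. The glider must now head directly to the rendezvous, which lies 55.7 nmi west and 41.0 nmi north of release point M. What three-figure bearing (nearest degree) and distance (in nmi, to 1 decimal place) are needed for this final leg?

288°, 54.6 nmi

Leg 1 (337°, 28.5 nmi): east 28.5 sin 337° = -11.14, north 28.5 cos 337° = 26.23
Leg 2 (S72°E, 7.7 nmi): east 7.7 sin 108° = 7.32, north 7.7 cos 108° = -2.38
Current position: (-3.81, 23.85). Target: (-55.7, 41.0). Remaining: Δeast = -51.89, Δnorth = 17.15.
Bearing = atan2(-51.89, 17.15) mod 360° = 288.29°; distance = √((-51.89)² + (17.15)²) = 54.647 nmi.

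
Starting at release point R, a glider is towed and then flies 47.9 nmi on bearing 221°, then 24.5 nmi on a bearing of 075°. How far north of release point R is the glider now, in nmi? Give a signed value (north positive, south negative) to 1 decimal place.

-29.8 nmi

Leg 1 (221°, 47.9 nmi): east 47.9 sin 221° = -31.43, north 47.9 cos 221° = -36.15
Leg 2 (075°, 24.5 nmi): east 24.5 sin 75° = 23.67, north 24.5 cos 75° = 6.34
Net north component: -29.81 nmi.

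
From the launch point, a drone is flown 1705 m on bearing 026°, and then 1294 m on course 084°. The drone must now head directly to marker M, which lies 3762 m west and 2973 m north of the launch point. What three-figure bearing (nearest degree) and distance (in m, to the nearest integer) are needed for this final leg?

283°, 5941 m

Leg 1 (026°, 1705 m): east 1705 sin 26° = 747.42, north 1705 cos 26° = 1532.44
Leg 2 (084°, 1294 m): east 1294 sin 84° = 1286.91, north 1294 cos 84° = 135.26
Current position: (2034.33, 1667.70). Target: (-3762, 2973). Remaining: Δeast = -5796.33, Δnorth = 1305.30.
Bearing = atan2(-5796.33, 1305.30) mod 360° = 282.69°; distance = √((-5796.33)² + (1305.30)²) = 5941.489 m.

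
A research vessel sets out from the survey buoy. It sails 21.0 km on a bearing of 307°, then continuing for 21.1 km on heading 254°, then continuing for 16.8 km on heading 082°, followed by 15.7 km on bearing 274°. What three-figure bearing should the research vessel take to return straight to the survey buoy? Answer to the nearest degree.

Leg 1 (307°, 21.0 km): east 21.0 sin 307° = -16.77, north 21.0 cos 307° = 12.64
Leg 2 (254°, 21.1 km): east 21.1 sin 254° = -20.28, north 21.1 cos 254° = -5.82
Leg 3 (082°, 16.8 km): east 16.8 sin 82° = 16.64, north 16.8 cos 82° = 2.34
Leg 4 (274°, 15.7 km): east 15.7 sin 274° = -15.66, north 15.7 cos 274° = 1.10
Net displacement: -36.08 east, 10.26 north. Direction back to start is (36.08, -10.26): bearing = atan2(36.08, -10.26) mod 360° = 105.87° ≈ 106°.

106°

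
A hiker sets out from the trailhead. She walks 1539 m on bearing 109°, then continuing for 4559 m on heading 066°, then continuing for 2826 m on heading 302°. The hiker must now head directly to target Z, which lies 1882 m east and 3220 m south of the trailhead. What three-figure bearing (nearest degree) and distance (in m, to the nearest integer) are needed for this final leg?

192°, 6217 m

Leg 1 (109°, 1539 m): east 1539 sin 109° = 1455.15, north 1539 cos 109° = -501.05
Leg 2 (066°, 4559 m): east 4559 sin 66° = 4164.85, north 4559 cos 66° = 1854.31
Leg 3 (302°, 2826 m): east 2826 sin 302° = -2396.58, north 2826 cos 302° = 1497.55
Current position: (3223.42, 2850.81). Target: (1882, -3220). Remaining: Δeast = -1341.42, Δnorth = -6070.81.
Bearing = atan2(-1341.42, -6070.81) mod 360° = 192.46°; distance = √((-1341.42)² + (-6070.81)²) = 6217.251 m.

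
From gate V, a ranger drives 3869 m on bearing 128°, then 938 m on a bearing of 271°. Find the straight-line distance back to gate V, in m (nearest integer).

Leg 1 (128°, 3869 m): east 3869 sin 128° = 3048.81, north 3869 cos 128° = -2381.99
Leg 2 (271°, 938 m): east 938 sin 271° = -937.86, north 938 cos 271° = 16.37
Net: 2110.96 east, -2365.62 north. Distance = √((2110.96)² + (-2365.62)²) = 3170.538 m.

3171 m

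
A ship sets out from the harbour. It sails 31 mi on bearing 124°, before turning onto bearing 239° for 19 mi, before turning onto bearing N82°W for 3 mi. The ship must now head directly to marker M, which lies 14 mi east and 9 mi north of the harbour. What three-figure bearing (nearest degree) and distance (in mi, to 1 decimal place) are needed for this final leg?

012°, 36.5 mi

Leg 1 (124°, 31 mi): east 31 sin 124° = 25.70, north 31 cos 124° = -17.33
Leg 2 (239°, 19 mi): east 19 sin 239° = -16.29, north 19 cos 239° = -9.79
Leg 3 (N82°W, 3 mi): east 3 sin 278° = -2.97, north 3 cos 278° = 0.42
Current position: (6.44, -26.70). Target: (14, 9). Remaining: Δeast = 7.56, Δnorth = 35.70.
Bearing = atan2(7.56, 35.70) mod 360° = 11.95°; distance = √((7.56)² + (35.70)²) = 36.494 mi.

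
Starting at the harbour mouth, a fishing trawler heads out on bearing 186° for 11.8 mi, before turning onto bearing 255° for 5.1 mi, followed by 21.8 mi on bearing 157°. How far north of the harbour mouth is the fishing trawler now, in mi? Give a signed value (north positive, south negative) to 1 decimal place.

Leg 1 (186°, 11.8 mi): east 11.8 sin 186° = -1.23, north 11.8 cos 186° = -11.74
Leg 2 (255°, 5.1 mi): east 5.1 sin 255° = -4.93, north 5.1 cos 255° = -1.32
Leg 3 (157°, 21.8 mi): east 21.8 sin 157° = 8.52, north 21.8 cos 157° = -20.07
Net north component: -33.12 mi.

-33.1 mi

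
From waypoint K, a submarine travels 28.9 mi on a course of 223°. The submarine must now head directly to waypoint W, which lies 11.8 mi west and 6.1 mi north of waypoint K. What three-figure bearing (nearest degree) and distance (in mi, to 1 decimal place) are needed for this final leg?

016°, 28.4 mi

Leg 1 (223°, 28.9 mi): east 28.9 sin 223° = -19.71, north 28.9 cos 223° = -21.14
Current position: (-19.71, -21.14). Target: (-11.8, 6.1). Remaining: Δeast = 7.91, Δnorth = 27.24.
Bearing = atan2(7.91, 27.24) mod 360° = 16.19°; distance = √((7.91)² + (27.24)²) = 28.361 mi.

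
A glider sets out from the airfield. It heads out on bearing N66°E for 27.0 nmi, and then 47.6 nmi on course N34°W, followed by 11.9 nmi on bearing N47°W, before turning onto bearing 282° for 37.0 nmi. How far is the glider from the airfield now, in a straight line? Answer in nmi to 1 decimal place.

81.1 nmi

Leg 1 (N66°E, 27.0 nmi): east 27.0 sin 66° = 24.67, north 27.0 cos 66° = 10.98
Leg 2 (N34°W, 47.6 nmi): east 47.6 sin 326° = -26.62, north 47.6 cos 326° = 39.46
Leg 3 (N47°W, 11.9 nmi): east 11.9 sin 313° = -8.70, north 11.9 cos 313° = 8.12
Leg 4 (282°, 37.0 nmi): east 37.0 sin 282° = -36.19, north 37.0 cos 282° = 7.69
Net: -46.85 east, 66.25 north. Distance = √((-46.85)² + (66.25)²) = 81.142 nmi.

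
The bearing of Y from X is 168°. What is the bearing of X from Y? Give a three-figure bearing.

Back-bearing = 168° + 180° = 348°.

348°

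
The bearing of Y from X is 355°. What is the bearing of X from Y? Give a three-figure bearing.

175°

Back-bearing = 355° − 180° = 175°.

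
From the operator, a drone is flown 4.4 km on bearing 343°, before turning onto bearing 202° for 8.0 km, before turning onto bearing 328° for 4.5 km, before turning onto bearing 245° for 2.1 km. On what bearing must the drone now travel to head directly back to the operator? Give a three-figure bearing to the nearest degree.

Leg 1 (343°, 4.4 km): east 4.4 sin 343° = -1.29, north 4.4 cos 343° = 4.21
Leg 2 (202°, 8.0 km): east 8.0 sin 202° = -3.00, north 8.0 cos 202° = -7.42
Leg 3 (328°, 4.5 km): east 4.5 sin 328° = -2.38, north 4.5 cos 328° = 3.82
Leg 4 (245°, 2.1 km): east 2.1 sin 245° = -1.90, north 2.1 cos 245° = -0.89
Net displacement: -8.57 east, -0.28 north. Direction back to start is (8.57, 0.28): bearing = atan2(8.57, 0.28) mod 360° = 88.12° ≈ 088°.

088°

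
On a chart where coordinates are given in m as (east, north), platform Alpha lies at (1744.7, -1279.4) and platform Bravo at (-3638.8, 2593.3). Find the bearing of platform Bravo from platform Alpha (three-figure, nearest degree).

306°

Δeast = -3638.8 − 1744.7 = -5383.50; Δnorth = 2593.3 − -1279.4 = 3872.70.
Bearing = atan2(Δeast, Δnorth) mod 360° = 305.73° ≈ 306°.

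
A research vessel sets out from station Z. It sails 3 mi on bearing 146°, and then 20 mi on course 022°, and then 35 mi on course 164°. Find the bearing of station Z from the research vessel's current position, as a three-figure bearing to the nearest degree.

313°

Leg 1 (146°, 3 mi): east 3 sin 146° = 1.68, north 3 cos 146° = -2.49
Leg 2 (022°, 20 mi): east 20 sin 22° = 7.49, north 20 cos 22° = 18.54
Leg 3 (164°, 35 mi): east 35 sin 164° = 9.65, north 35 cos 164° = -33.64
Net displacement: 18.82 east, -17.59 north. Direction back to start is (-18.82, 17.59): bearing = atan2(-18.82, 17.59) mod 360° = 313.07° ≈ 313°.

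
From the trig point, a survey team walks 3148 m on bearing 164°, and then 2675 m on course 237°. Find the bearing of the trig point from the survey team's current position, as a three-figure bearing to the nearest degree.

Leg 1 (164°, 3148 m): east 3148 sin 164° = 867.71, north 3148 cos 164° = -3026.05
Leg 2 (237°, 2675 m): east 2675 sin 237° = -2243.44, north 2675 cos 237° = -1456.91
Net displacement: -1375.74 east, -4482.96 north. Direction back to start is (1375.74, 4482.96): bearing = atan2(1375.74, 4482.96) mod 360° = 17.06° ≈ 017°.

017°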